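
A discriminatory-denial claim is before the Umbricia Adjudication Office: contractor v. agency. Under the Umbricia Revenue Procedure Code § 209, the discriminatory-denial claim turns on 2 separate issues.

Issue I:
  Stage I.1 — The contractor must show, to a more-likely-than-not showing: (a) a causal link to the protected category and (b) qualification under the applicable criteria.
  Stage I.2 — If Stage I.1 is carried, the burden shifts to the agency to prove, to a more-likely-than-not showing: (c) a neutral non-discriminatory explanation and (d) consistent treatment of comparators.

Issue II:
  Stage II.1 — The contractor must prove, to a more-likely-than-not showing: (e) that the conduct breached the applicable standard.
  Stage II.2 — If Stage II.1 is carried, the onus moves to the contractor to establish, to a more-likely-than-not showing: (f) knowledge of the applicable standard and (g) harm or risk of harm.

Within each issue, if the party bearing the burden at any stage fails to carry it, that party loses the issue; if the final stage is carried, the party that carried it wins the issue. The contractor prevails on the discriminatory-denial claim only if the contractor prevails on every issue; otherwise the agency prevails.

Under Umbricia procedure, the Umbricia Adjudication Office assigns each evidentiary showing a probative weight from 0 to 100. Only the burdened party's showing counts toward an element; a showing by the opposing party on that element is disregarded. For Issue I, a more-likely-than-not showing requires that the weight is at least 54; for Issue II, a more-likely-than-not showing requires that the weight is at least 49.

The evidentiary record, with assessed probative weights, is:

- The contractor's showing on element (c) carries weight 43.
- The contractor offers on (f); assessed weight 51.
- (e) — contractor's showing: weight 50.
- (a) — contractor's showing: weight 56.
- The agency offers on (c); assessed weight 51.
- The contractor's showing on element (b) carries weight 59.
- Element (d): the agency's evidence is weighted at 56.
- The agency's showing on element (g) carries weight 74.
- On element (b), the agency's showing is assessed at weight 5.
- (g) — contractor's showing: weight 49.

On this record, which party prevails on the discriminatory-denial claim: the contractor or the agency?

— Issue I —
At Stage I.1 the contractor must meet a more-likely-than-not showing (weight is at least 54): on (a) the weight is 56, ≥ 54, so (a) meets the standard; on (b) the weight is 59 (the agency's 5 is given no effect), ≥ 54, so (b) meets the standard.
  Stage I.1 is satisfied; the onus moves to the agency.
At Stage I.2 the agency must meet a more-likely-than-not showing (weight is at least 54): on (c) the weight is 51 (the contractor's 43 is given no effect), < 54, so (c) does not meet the standard; on (d) the weight is 56, ≥ 54, so (d) meets the standard.
  The agency does not carry Stage I.2.
The contractor prevails on this issue.
— Issue II —
Stage II.1 — burden on contractor; standard: a more-likely-than-not showing (weight is at least 49).
    (e): 50 ≥ 49 [met]
  All elements met. The contractor retains the burden for Stage II.2.
Stage II.2 — burden on contractor; standard: a more-likely-than-not showing (weight is at least 49).
    (f): 51 ≥ 49 [met]
    (g): 49 (agency's 74 disregarded) ≥ 49 [met]
  Stage II.2 carried; the final stage is satisfied.
Every stage carried; the contractor prevails on this issue.
Per-issue: Issue I → contractor; Issue II → contractor. The contractor must prevail on every issue; overall, the contractor prevails.

contractor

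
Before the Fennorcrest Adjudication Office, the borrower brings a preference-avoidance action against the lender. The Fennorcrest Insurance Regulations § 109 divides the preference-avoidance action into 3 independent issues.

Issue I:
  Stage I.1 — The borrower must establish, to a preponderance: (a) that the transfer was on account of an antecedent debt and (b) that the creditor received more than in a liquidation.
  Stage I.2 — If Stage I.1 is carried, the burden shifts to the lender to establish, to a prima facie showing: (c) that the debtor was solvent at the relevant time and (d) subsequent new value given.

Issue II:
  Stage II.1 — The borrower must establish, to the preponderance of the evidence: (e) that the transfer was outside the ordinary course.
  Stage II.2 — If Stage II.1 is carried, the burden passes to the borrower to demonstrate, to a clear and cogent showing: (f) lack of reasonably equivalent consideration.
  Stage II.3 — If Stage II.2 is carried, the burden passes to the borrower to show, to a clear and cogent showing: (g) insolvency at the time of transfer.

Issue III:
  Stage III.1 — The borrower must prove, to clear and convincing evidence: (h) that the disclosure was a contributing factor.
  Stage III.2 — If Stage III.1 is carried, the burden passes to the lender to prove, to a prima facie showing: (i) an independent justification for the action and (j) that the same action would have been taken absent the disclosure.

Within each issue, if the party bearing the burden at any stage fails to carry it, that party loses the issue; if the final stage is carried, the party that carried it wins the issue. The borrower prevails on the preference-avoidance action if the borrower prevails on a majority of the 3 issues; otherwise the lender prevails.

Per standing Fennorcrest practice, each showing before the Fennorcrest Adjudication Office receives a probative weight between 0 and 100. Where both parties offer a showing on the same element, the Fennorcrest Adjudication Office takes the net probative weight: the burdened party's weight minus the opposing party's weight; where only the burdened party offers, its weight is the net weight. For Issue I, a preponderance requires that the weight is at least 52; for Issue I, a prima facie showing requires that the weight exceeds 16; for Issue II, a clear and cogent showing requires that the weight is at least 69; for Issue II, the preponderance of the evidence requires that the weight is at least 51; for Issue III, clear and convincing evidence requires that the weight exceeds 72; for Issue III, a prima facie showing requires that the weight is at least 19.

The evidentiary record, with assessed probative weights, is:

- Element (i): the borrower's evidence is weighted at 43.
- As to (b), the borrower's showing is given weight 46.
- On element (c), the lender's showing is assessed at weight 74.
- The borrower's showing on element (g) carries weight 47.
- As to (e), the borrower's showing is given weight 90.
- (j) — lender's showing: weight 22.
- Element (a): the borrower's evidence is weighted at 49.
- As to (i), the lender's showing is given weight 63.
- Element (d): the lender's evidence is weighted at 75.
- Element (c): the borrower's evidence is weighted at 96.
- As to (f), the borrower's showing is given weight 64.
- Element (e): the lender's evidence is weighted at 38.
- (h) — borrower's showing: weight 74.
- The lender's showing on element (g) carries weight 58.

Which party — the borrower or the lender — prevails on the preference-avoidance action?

lender

— Issue I —
Stage I.1 (borrower, a preponderance, weight is at least 52): (a) 49 < 52 — fails; (b) 46 < 52 — fails.
  The borrower does not carry Stage I.1.
The lender prevails on this issue.
— Issue II —
Stage II.1 (borrower, the preponderance of the evidence, weight is at least 51): (e) net 90−38=52 ≥ 51 — meets.
  Stage II.1 carried; the burden remains with the borrower.
Stage II.2 (borrower, a clear and cogent showing, weight is at least 69): (f) 64 < 69 — fails.
  Not every element is met, so the borrower fails to carry Stage II.2.
The analysis ends at Stage II.2; the lender prevails on this issue.
— Issue III —
Stage III.1 — burden on borrower; standard: clear and convincing evidence (weight exceeds 72).
    (h): 74 > 72 [met]
  All elements met. The burden passes to the lender.
Stage III.2 — burden on lender; standard: a prima facie showing (weight is at least 19).
    (i): 63 − 43 = 20 ≥ 19 [met]
    (j): 22 ≥ 19 [met]
  The lender carries the last stage.
With every stage satisfied, the lender prevails on this issue.
Per-issue: Issue I → lender; Issue II → lender; Issue III → lender. The borrower must prevail on a majority of issues; overall, the lender prevails.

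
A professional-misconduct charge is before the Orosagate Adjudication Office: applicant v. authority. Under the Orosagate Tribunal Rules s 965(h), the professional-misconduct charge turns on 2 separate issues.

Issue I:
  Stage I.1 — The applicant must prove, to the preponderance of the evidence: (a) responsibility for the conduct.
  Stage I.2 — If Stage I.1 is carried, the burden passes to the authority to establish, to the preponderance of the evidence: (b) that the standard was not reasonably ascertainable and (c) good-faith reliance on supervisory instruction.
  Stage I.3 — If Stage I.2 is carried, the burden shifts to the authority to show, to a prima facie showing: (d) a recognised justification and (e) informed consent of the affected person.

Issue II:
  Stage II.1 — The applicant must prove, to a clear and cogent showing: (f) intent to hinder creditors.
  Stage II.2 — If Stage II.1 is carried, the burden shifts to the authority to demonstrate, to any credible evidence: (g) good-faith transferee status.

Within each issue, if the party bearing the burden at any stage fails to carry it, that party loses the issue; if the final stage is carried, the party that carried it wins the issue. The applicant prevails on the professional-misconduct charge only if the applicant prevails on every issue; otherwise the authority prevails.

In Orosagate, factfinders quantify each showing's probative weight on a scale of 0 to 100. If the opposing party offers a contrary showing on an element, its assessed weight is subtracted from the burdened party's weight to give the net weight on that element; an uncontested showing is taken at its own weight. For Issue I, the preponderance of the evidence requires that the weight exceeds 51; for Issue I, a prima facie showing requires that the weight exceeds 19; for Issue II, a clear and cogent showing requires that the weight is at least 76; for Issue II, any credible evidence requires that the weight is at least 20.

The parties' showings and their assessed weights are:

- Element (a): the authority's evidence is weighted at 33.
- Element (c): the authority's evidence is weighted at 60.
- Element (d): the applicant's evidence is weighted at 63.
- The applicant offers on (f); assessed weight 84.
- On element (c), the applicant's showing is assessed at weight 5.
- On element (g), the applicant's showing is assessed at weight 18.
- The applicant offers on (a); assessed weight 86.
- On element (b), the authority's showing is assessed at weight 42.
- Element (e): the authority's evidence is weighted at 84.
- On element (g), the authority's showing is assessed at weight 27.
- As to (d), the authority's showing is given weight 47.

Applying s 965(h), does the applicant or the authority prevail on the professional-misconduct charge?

applicant

— Issue I —
At Stage I.1 the applicant must meet the preponderance of the evidence (weight exceeds 51): on (a) the weight is 86 less the opposing 33 gives net 53, which does exceed 51, so (a) meets the standard.
  Stage I.1 is satisfied; the onus moves to the authority.
At Stage I.2 the authority must meet the preponderance of the evidence (weight exceeds 51): on (b) the weight is 42, which does not exceed 51, so (b) does not meet the standard; on (c) the weight is 60 less the opposing 5 gives net 55, > 51, so (c) meets the standard.
  Stage I.2 not carried; the authority fails its burden.
The analysis ends at Stage I.2; the applicant prevails on this issue.
— Issue II —
Stage II.1 (applicant, a clear and cogent showing, weight is at least 76): (f) 84 ≥ 76 — meets.
  All elements met. The burden passes to the authority.
Stage II.2 (authority, any credible evidence, weight is at least 20): (g) net 27−18=9 < 20 — fails.
  Stage II.2 not carried; the authority fails its burden.
The analysis ends at Stage II.2; the applicant prevails on this issue.
Per-issue: Issue I → applicant; Issue II → applicant. The applicant must prevail on every issue; overall, the applicant prevails.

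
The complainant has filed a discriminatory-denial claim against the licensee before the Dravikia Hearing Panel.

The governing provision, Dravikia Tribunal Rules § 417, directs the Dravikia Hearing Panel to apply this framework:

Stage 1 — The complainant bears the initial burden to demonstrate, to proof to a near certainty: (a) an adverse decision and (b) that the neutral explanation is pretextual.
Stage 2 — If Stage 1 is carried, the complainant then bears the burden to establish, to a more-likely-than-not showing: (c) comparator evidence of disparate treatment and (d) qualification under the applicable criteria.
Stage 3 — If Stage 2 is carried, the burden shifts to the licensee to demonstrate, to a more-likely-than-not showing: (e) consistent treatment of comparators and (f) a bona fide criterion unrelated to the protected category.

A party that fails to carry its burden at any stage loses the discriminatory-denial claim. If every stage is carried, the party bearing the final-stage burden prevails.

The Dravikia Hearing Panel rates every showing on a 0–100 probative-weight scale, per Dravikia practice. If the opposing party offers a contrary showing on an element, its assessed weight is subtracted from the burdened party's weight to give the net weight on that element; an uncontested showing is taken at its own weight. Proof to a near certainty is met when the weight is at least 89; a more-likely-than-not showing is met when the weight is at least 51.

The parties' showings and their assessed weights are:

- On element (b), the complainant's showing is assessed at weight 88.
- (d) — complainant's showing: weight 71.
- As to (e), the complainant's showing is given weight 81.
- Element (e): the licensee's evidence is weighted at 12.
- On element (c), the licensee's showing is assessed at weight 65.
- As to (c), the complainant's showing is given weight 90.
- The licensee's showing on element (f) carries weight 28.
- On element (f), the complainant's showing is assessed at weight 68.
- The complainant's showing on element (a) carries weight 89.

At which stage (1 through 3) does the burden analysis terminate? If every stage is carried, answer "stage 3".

stage 1

At Stage 1 the complainant must meet proof to a near certainty (weight is at least 89): on (a) the weight is 89, which does reach 89, so (a) meets the standard; on (b) the weight is 88, < 89, so (b) does not meet the standard.
  Not every element is met, so the complainant fails to carry Stage 1.
The licensee prevails.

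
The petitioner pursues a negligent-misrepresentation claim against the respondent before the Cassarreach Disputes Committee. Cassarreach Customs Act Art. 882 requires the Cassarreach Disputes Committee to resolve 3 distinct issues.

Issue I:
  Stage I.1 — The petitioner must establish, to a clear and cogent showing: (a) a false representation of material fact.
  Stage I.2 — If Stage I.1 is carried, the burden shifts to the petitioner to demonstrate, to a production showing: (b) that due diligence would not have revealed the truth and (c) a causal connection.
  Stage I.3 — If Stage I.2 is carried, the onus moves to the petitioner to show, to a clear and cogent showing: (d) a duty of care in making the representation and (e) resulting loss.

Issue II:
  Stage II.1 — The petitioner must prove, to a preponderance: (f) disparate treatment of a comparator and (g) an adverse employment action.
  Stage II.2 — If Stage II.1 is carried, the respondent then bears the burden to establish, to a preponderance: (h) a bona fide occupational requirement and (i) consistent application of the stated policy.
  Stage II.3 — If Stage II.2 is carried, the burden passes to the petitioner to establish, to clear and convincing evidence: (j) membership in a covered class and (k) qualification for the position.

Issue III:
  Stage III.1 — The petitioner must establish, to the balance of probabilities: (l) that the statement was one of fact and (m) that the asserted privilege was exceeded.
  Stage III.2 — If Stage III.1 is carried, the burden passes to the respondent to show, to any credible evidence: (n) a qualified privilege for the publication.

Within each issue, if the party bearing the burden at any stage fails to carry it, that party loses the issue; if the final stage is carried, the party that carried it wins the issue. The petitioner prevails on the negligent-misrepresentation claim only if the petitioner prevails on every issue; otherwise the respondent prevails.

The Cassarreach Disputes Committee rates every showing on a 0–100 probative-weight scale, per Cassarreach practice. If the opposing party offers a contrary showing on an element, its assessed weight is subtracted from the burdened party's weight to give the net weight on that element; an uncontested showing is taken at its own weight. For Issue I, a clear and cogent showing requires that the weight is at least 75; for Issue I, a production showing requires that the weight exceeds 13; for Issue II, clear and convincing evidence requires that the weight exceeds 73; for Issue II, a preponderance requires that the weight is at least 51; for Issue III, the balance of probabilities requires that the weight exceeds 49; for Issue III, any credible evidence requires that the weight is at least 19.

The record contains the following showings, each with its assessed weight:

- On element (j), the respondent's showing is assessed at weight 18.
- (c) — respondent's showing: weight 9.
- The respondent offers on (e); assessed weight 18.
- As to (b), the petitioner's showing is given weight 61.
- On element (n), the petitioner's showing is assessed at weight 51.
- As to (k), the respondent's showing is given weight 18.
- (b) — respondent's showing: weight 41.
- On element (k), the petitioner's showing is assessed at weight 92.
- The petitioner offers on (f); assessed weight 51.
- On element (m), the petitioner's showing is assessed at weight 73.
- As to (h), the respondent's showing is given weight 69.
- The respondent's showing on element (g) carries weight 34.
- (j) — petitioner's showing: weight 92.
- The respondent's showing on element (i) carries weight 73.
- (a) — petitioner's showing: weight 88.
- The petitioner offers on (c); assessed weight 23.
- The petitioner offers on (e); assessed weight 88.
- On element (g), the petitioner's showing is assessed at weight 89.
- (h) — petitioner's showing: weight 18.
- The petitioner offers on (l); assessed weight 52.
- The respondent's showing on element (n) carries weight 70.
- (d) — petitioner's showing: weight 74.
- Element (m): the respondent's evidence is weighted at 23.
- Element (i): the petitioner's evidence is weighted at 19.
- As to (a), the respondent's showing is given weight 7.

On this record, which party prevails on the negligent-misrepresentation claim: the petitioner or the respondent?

respondent

— Issue I —
Stage I.1 (petitioner, a clear and cogent showing, weight is at least 75): (a) net 88−7=81 ≥ 75 — meets.
  All elements met. The petitioner retains the burden for Stage I.2.
Stage I.2 (petitioner, a production showing, weight exceeds 13): (b) net 61−41=20 > 13 — meets; (c) net 23−9=14 > 13 — meets.
  All elements met. The petitioner retains the burden for Stage I.3.
Stage I.3 (petitioner, a clear and cogent showing, weight is at least 75): (d) 74 < 75 — fails; (e) net 88−18=70 < 75 — fails.
  Not every element is met, so the petitioner fails to carry Stage I.3.
So the respondent prevails on this issue.
— Issue II —
At Stage II.1 the petitioner must meet a preponderance (weight is at least 51): on (f) the weight is 51, which does reach 51, so (f) meets the standard; on (g) the weight is 89 less the opposing 34 gives net 55, ≥ 51, so (g) meets the standard.
  Stage II.1 carried; the burden shifts to the respondent.
At Stage II.2 the respondent must meet a preponderance (weight is at least 51): on (h) the weight is 69 less the opposing 18 gives net 51, which does reach 51, so (h) meets the standard; on (i) the weight is 73 less the opposing 19 gives net 54, which does reach 51, so (i) meets the standard.
  Stage II.2 carried; the burden shifts to the petitioner.
At Stage II.3 the petitioner must meet clear and convincing evidence (weight exceeds 73): on (j) the weight is 92 less the opposing 18 gives net 74, which does exceed 73, so (j) meets the standard; on (k) the weight is 92 less the opposing 18 gives net 74, > 73, so (k) meets the standard.
  Stage II.3 carried; the final stage is satisfied.
All stages carried — the petitioner prevails on this issue.
— Issue III —
Stage III.1 (petitioner, the balance of probabilities, weight exceeds 49): (l) 52 > 49 — meets; (m) net 73−23=50 > 49 — meets.
  Stage III.1 is satisfied; the onus moves to the respondent.
Stage III.2 (respondent, any credible evidence, weight is at least 19): (n) net 70−51=19 ≥ 19 — meets.
  The respondent carries the last stage.
All stages carried — the respondent prevails on this issue.
Per-issue: Issue I → respondent; Issue II → petitioner; Issue III → respondent. The petitioner must prevail on every issue; overall, the respondent prevails.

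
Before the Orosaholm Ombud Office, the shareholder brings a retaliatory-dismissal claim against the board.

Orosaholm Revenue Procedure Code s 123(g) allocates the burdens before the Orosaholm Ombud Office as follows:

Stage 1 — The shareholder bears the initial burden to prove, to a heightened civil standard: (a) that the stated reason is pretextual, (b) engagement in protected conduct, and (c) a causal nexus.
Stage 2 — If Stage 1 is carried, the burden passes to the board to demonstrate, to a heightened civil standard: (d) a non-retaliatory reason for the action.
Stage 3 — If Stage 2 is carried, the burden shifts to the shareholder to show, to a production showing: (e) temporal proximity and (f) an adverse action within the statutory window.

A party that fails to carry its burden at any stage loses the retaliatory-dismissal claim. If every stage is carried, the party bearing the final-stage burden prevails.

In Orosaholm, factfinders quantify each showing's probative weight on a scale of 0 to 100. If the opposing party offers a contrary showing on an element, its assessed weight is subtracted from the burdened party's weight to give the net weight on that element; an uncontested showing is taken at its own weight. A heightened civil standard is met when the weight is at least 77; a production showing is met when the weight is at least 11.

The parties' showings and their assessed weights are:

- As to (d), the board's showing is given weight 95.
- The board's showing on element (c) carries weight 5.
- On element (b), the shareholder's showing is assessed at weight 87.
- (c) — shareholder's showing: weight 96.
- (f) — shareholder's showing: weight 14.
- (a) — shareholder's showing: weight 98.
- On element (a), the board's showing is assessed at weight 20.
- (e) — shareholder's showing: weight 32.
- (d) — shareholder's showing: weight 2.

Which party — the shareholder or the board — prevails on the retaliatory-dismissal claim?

shareholder

At Stage 1 the shareholder must meet a heightened civil standard (weight is at least 77): on (a) the weight is 98 less the opposing 20 gives net 78, which does reach 77, so (a) meets the standard; on (b) the weight is 87, which does reach 77, so (b) meets the standard; on (c) the weight is 96 less the opposing 5 gives net 91, ≥ 77, so (c) meets the standard.
  All elements met. The burden passes to the board.
At Stage 2 the board must meet a heightened civil standard (weight is at least 77): on (d) the weight is 95 less the opposing 2 gives net 93, ≥ 77, so (d) meets the standard.
  Stage 2 is satisfied; the onus moves to the shareholder.
At Stage 3 the shareholder must meet a production showing (weight is at least 11): on (e) the weight is 32, ≥ 11, so (e) meets the standard; on (f) the weight is 14, ≥ 11, so (f) meets the standard.
  All elements met at the final stage.
Every stage carried; the shareholder prevails.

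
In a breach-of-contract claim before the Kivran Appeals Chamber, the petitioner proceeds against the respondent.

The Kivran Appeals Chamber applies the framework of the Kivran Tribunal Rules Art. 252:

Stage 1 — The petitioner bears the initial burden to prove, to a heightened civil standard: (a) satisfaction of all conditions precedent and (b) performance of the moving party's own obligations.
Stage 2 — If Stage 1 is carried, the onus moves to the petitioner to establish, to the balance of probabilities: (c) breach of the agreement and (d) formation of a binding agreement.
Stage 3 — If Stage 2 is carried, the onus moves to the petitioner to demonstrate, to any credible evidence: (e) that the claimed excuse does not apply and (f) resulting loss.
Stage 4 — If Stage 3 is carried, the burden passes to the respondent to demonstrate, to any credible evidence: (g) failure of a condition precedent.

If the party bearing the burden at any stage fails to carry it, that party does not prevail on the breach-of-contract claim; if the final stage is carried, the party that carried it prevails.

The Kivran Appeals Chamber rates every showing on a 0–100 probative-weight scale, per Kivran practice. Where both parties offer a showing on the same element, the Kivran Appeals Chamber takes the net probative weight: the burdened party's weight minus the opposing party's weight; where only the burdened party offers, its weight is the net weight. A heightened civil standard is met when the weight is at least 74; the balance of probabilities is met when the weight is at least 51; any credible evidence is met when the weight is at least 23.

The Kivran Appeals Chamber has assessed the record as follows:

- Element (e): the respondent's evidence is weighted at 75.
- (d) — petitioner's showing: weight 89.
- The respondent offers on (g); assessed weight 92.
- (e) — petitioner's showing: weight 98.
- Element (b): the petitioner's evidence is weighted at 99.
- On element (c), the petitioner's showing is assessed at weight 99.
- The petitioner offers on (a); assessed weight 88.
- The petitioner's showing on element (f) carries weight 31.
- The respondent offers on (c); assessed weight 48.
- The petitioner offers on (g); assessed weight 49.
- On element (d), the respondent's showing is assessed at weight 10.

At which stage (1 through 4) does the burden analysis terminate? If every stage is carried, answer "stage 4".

Stage 1 (petitioner, a heightened civil standard, weight is at least 74): (a) 88 ≥ 74 — meets; (b) 99 ≥ 74 — meets.
  Stage 1 carried; the burden remains with the petitioner.
Stage 2 (petitioner, the balance of probabilities, weight is at least 51): (c) net 99−48=51 ≥ 51 — meets; (d) net 89−10=79 ≥ 51 — meets.
  All elements met. The petitioner retains the burden for Stage 3.
Stage 3 (petitioner, any credible evidence, weight is at least 23): (e) net 98−75=23 ≥ 23 — meets; (f) 31 ≥ 23 — meets.
  Stage 3 is satisfied; the onus moves to the respondent.
Stage 4 (respondent, any credible evidence, weight is at least 23): (g) net 92−49=43 ≥ 23 — meets.
  The respondent carries the last stage.
With every stage satisfied, the respondent prevails.

stage 4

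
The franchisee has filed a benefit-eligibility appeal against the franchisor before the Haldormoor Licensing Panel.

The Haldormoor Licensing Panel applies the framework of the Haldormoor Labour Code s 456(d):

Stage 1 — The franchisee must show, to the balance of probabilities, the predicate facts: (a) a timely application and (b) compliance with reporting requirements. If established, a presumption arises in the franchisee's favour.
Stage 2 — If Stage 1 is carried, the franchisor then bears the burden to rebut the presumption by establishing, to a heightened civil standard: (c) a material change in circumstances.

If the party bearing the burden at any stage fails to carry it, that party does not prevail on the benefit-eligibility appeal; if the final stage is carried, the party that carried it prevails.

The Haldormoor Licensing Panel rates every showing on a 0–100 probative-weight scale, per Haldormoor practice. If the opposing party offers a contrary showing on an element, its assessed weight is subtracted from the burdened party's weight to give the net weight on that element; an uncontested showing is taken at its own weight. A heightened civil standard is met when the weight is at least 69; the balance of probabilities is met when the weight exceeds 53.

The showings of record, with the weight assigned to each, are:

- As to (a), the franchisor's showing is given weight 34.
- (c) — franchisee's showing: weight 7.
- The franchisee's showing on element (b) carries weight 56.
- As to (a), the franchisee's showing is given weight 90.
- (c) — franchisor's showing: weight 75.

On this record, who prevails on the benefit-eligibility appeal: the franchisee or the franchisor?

franchisee

Stage 1 — burden on franchisee; standard: the balance of probabilities (weight exceeds 53).
    (a): 90 − 34 = 56 > 53 [met]
    (b): 56 > 53 [met]
  The franchisee carries Stage 1; the franchisor now bears the burden.
Stage 2 — burden on franchisor; standard: a heightened civil standard (weight is at least 69).
    (c): 75 − 7 = 68 < 69 [not met]
  Not every element is met, so the franchisor fails to carry Stage 2.
The analysis ends at Stage 2; the franchisee prevails.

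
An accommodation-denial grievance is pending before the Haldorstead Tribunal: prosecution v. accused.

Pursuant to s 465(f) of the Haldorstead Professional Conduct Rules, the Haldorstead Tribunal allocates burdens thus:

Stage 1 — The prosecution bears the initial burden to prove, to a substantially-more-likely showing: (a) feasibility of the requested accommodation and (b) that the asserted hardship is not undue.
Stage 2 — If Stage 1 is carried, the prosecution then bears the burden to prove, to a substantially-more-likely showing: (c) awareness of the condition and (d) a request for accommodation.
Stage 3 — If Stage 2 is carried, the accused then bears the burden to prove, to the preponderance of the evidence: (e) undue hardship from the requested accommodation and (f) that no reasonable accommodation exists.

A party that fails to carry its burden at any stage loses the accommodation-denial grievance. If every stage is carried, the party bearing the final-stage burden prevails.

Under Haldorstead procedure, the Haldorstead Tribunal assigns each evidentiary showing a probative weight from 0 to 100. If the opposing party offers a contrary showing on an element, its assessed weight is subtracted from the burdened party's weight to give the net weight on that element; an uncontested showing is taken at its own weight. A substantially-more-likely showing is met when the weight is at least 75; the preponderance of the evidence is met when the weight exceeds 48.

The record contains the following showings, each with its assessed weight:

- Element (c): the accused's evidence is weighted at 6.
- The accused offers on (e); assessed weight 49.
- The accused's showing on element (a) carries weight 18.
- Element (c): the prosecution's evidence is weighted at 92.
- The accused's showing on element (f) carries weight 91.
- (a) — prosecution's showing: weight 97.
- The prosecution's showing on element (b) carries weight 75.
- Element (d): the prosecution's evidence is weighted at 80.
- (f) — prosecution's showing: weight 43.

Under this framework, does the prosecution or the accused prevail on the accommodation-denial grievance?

prosecution

Stage 1 — burden on prosecution; standard: a substantially-more-likely showing (weight is at least 75).
    (a): 97 − 18 = 79 ≥ 75 [met]
    (b): 75 ≥ 75 [met]
  Stage 1 carried; the burden remains with the prosecution.
Stage 2 — burden on prosecution; standard: a substantially-more-likely showing (weight is at least 75).
    (c): 92 − 6 = 86 ≥ 75 [met]
    (d): 80 ≥ 75 [met]
  Stage 2 carried; the burden shifts to the accused.
Stage 3 — burden on accused; standard: the preponderance of the evidence (weight exceeds 48).
    (e): 49 > 48 [met]
    (f): 91 − 43 = 48 ≤ 48 [not met]
  Stage 3 not carried; the accused fails its burden.
The analysis ends at Stage 3; the prosecution prevails.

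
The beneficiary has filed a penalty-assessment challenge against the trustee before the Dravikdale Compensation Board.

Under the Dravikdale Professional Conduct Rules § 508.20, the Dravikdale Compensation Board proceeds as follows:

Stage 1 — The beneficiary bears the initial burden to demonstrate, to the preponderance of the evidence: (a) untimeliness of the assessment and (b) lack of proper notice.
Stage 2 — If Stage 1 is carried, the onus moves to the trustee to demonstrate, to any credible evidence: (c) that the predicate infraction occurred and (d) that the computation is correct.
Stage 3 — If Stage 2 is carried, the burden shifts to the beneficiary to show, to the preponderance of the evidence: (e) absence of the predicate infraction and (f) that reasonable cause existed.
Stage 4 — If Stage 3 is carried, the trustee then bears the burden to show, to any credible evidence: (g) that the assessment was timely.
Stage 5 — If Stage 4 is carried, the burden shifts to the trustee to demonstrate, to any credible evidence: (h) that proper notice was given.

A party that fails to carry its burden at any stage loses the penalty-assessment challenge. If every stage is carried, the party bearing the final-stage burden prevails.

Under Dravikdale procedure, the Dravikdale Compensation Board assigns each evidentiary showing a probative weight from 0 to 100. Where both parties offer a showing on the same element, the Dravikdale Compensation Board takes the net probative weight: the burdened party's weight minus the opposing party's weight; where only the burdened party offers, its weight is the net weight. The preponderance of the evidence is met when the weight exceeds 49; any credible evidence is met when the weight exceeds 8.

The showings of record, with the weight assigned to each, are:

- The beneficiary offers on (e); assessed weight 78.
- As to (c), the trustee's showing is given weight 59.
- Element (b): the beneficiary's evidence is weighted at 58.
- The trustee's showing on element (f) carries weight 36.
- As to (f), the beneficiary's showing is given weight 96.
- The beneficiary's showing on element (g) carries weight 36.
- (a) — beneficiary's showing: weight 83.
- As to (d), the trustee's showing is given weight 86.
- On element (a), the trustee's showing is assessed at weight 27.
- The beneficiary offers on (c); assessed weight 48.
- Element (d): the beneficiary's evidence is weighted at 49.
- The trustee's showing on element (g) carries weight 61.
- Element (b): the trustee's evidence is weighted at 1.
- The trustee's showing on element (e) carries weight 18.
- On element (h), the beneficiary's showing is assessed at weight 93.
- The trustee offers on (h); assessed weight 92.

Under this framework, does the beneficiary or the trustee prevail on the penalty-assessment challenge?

At Stage 1 the beneficiary must meet the preponderance of the evidence (weight exceeds 49): on (a) the weight is 83 less the opposing 27 gives net 56, > 49, so (a) meets the standard; on (b) the weight is 58 less the opposing 1 gives net 57, which does exceed 49, so (b) meets the standard.
  Stage 1 carried; the burden shifts to the trustee.
At Stage 2 the trustee must meet any credible evidence (weight exceeds 8): on (c) the weight is 59 less the opposing 48 gives net 11, which does exceed 8, so (c) meets the standard; on (d) the weight is 86 less the opposing 49 gives net 37, which does exceed 8, so (d) meets the standard.
  Stage 2 is satisfied; the onus moves to the beneficiary.
At Stage 3 the beneficiary must meet the preponderance of the evidence (weight exceeds 49): on (e) the weight is 78 less the opposing 18 gives net 60, > 49, so (e) meets the standard; on (f) the weight is 96 less the opposing 36 gives net 60, which does exceed 49, so (f) meets the standard.
  Stage 3 is satisfied; the onus moves to the trustee.
At Stage 4 the trustee must meet any credible evidence (weight exceeds 8): on (g) the weight is 61 less the opposing 36 gives net 25, which does exceed 8, so (g) meets the standard.
  Stage 4 carried; the burden remains with the trustee.
At Stage 5 the trustee must meet any credible evidence (weight exceeds 8): on (h) the weight is 92 less the opposing 93 gives net -1, which does not exceed 8, so (h) does not meet the standard.
  Stage 5 not carried; the trustee fails its burden.
The beneficiary prevails.

beneficiary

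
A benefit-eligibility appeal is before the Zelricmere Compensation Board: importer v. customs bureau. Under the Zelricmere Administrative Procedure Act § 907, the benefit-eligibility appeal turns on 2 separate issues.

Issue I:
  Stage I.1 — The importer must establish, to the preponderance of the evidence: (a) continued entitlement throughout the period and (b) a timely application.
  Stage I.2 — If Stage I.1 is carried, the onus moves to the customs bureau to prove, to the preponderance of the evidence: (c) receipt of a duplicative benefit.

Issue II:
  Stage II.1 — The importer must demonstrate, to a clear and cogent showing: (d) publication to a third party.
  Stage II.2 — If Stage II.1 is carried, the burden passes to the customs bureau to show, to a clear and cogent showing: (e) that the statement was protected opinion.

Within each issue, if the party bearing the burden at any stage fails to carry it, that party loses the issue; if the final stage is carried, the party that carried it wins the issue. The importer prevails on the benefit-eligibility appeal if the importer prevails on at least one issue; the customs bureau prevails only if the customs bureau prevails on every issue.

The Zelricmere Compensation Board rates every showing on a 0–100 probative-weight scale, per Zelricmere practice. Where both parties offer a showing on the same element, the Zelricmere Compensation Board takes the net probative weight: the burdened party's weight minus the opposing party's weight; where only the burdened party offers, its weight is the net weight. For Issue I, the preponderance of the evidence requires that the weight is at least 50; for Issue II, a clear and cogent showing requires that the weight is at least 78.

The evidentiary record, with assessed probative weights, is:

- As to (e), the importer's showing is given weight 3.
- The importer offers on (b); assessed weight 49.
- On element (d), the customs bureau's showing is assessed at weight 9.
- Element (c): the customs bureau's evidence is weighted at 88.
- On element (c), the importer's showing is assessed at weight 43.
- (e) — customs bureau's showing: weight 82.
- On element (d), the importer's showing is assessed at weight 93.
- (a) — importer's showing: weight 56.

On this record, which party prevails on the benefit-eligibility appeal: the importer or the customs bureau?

— Issue I —
Stage I.1 — burden on importer; standard: the preponderance of the evidence (weight is at least 50).
    (a): 56 ≥ 50 [met]
    (b): 49 < 50 [not met]
  The importer does not carry Stage I.1.
So the customs bureau prevails on this issue.
— Issue II —
Stage II.1 — burden on importer; standard: a clear and cogent showing (weight is at least 78).
    (d): 93 − 9 = 84 ≥ 78 [met]
  Stage II.1 carried; the burden shifts to the customs bureau.
Stage II.2 — burden on customs bureau; standard: a clear and cogent showing (weight is at least 78).
    (e): 82 − 3 = 79 ≥ 78 [met]
  All elements met at the final stage.
All stages carried — the customs bureau prevails on this issue.
Per-issue: Issue I → customs bureau; Issue II → customs bureau. The importer must prevail on at least one issue; overall, the customs bureau prevails.

customs bureau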